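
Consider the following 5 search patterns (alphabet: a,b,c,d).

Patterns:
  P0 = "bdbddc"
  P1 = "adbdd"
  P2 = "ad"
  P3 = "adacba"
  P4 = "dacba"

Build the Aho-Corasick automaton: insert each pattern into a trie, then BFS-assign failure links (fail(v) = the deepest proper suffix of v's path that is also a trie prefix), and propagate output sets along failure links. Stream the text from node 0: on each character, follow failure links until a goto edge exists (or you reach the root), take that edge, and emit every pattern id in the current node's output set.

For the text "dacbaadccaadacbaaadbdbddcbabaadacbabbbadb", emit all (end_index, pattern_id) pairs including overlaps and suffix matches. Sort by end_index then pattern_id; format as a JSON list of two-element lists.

Build:
Trie (insert patterns):
  n0 'ε': a→7 b→1 d→16
  n1 'b': d→2
  n2 'bd': b→3
  n3 'bdb': d→4
  n4 'bdbd': d→5
  n5 'bdbdd': c→6
  n6 'bdbddc': ·  ←P0
  n7 'a': d→8
  n8 'ad': a→12 b→9  ←P2
  n9 'adb': d→10
  n10 'adbd': d→11
  n11 'adbdd': ·  ←P1
  n12 'ada': c→13
  n13 'adac': b→14
  n14 'adacb': a→15
  n15 'adacba': ·  ←P3
  n16 'd': a→17
  n17 'da': c→18
  n18 'dac': b→19
  n19 'dacb': a→20
  n20 'dacba': ·  ←P4

BFS fail/out derivation:
  fail(1) 'b': from fail(0)=0 chase 'b': 0 ⇒ 0;  out=∅∪out(0)=∅
  fail(7) 'a': from fail(0)=0 chase 'a': 0 ⇒ 0;  out=∅∪out(0)=∅
  fail(16) 'd': from fail(0)=0 chase 'd': 0 ⇒ 0;  out=∅∪out(0)=∅
  fail(2) 'bd': from fail(1)=0 chase 'd': 0 ⇒ 16;  out=∅∪out(16)=∅
  fail(8) 'ad': from fail(7)=0 chase 'd': 0 ⇒ 16;  out={2}∪out(16)={2}
  fail(17) 'da': from fail(16)=0 chase 'a': 0 ⇒ 7;  out=∅∪out(7)=∅
  fail(3) 'bdb': from fail(2)=16 chase 'b': 16→0 ⇒ 1;  out=∅∪out(1)=∅
  fail(9) 'adb': from fail(8)=16 chase 'b': 16→0 ⇒ 1;  out=∅∪out(1)=∅
  fail(12) 'ada': from fail(8)=16 chase 'a': 16 ⇒ 17;  out=∅∪out(17)=∅
  fail(18) 'dac': from fail(17)=7 chase 'c': 7→0 ⇒ 0;  out=∅∪out(0)=∅
  fail(4) 'bdbd': from fail(3)=1 chase 'd': 1 ⇒ 2;  out=∅∪out(2)=∅
  fail(10) 'adbd': from fail(9)=1 chase 'd': 1 ⇒ 2;  out=∅∪out(2)=∅
  fail(13) 'adac': from fail(12)=17 chase 'c': 17 ⇒ 18;  out=∅∪out(18)=∅
  fail(19) 'dacb': from fail(18)=0 chase 'b': 0 ⇒ 1;  out=∅∪out(1)=∅
  fail(5) 'bdbdd': from fail(4)=2 chase 'd': 2→16→0 ⇒ 16;  out=∅∪out(16)=∅
  fail(11) 'adbdd': from fail(10)=2 chase 'd': 2→16→0 ⇒ 16;  out={1}∪out(16)={1}
  fail(14) 'adacb': from fail(13)=18 chase 'b': 18 ⇒ 19;  out=∅∪out(19)=∅
  fail(20) 'dacba': from fail(19)=1 chase 'a': 1→0 ⇒ 7;  out={4}∪out(7)={4}
  fail(6) 'bdbddc': from fail(5)=16 chase 'c': 16→0 ⇒ 0;  out={0}∪out(0)={0}
  fail(15) 'adacba': from fail(14)=19 chase 'a': 19 ⇒ 20;  out={3}∪out(20)={3,4}

Text stream:
pos 0 'd': at 16
pos 1 'a': at 17
pos 2 'c': at 18
pos 3 'b': at 19
pos 4 'a': at 20  → match P4@[0:4]
pos 5 'a': at 7 ·f
pos 6 'd': at 8  → match P2@[5:6]
pos 7 'c': at 0 ·f
pos 8 'c': at 0
pos 9 'a': at 7
pos 10 'a': at 7 ·f
pos 11 'd': at 8  → match P2@[10:11]
pos 12 'a': at 12
pos 13 'c': at 13
pos 14 'b': at 14
pos 15 'a': at 15  → match P3@[10:15],P4@[11:15]
pos 16 'a': at 7 ·f
pos 17 'a': at 7 ·f
pos 18 'd': at 8  → match P2@[17:18]
pos 19 'b': at 9
pos 20 'd': at 10
pos 21 'b': at 3 ·f
pos 22 'd': at 4
pos 23 'd': at 5
pos 24 'c': at 6  → match P0@[19:24]
pos 25 'b': at 1 ·f
pos 26 'a': at 7 ·f
pos 27 'b': at 1 ·f
pos 28 'a': at 7 ·f
pos 29 'a': at 7 ·f
pos 30 'd': at 8  → match P2@[29:30]
pos 31 'a': at 12
pos 32 'c': at 13
pos 33 'b': at 14
pos 34 'a': at 15  → match P3@[29:34],P4@[30:34]
pos 35 'b': at 1 ·f
pos 36 'b': at 1 ·f
pos 37 'b': at 1 ·f
pos 38 'a': at 7 ·f
pos 39 'd': at 8  → match P2@[38:39]
pos 40 'b': at 9

Result: [[4,4],[6,2],[11,2],[15,3],[15,4],[18,2],[24,0],[30,2],[34,3],[34,4],[39,2]]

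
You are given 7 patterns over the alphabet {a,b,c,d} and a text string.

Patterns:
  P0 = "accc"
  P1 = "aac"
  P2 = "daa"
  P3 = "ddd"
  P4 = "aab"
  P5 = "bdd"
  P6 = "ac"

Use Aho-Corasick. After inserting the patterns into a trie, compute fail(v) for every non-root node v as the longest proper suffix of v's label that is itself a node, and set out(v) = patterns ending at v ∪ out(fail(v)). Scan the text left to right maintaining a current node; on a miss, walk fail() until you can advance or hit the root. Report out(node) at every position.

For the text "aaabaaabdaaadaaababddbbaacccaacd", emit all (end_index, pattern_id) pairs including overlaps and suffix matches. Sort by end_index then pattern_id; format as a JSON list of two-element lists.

Build automaton:
Trie (insert patterns):
  n0 'ε': a→1 b→13 d→7
  n1 'a': a→5 c→2
  n2 'ac': c→3  ←P6
  n3 'acc': c→4
  n4 'accc': ·  ←P0
  n5 'aa': b→12 c→6
  n6 'aac': ·  ←P1
  n7 'd': a→8 d→10
  n8 'da': a→9
  n9 'daa': ·  ←P2
  n10 'dd': d→11
  n11 'ddd': ·  ←P3
  n12 'aab': ·  ←P4
  n13 'b': d→14
  n14 'bd': d→15
  n15 'bdd': ·  ←P5

BFS fail/out derivation:
  fail(1) 'a': from fail(0)=0 chase 'a': 0 ⇒ 0;  out=∅∪out(0)=∅
  fail(7) 'd': from fail(0)=0 chase 'd': 0 ⇒ 0;  out=∅∪out(0)=∅
  fail(13) 'b': from fail(0)=0 chase 'b': 0 ⇒ 0;  out=∅∪out(0)=∅
  fail(2) 'ac': from fail(1)=0 chase 'c': 0 ⇒ 0;  out={6}∪out(0)={6}
  fail(5) 'aa': from fail(1)=0 chase 'a': 0 ⇒ 1;  out=∅∪out(1)=∅
  fail(8) 'da': from fail(7)=0 chase 'a': 0 ⇒ 1;  out=∅∪out(1)=∅
  fail(10) 'dd': from fail(7)=0 chase 'd': 0 ⇒ 7;  out=∅∪out(7)=∅
  fail(14) 'bd': from fail(13)=0 chase 'd': 0 ⇒ 7;  out=∅∪out(7)=∅
  fail(3) 'acc': from fail(2)=0 chase 'c': 0 ⇒ 0;  out=∅∪out(0)=∅
  fail(6) 'aac': from fail(5)=1 chase 'c': 1 ⇒ 2;  out={1}∪out(2)={1,6}
  fail(9) 'daa': from fail(8)=1 chase 'a': 1 ⇒ 5;  out={2}∪out(5)={2}
  fail(11) 'ddd': from fail(10)=7 chase 'd': 7 ⇒ 10;  out={3}∪out(10)={3}
  fail(12) 'aab': from fail(5)=1 chase 'b': 1→0 ⇒ 13;  out={4}∪out(13)={4}
  fail(15) 'bdd': from fail(14)=7 chase 'd': 7 ⇒ 10;  out={5}∪out(10)={5}
  fail(4) 'accc': from fail(3)=0 chase 'c': 0 ⇒ 0;  out={0}∪out(0)={0}

Text stream:
pos 0 'a': at 1
pos 1 'a': at 5
pos 2 'a': at 5 ·f
pos 3 'b': at 12  ** P4@[1:3]
pos 4 'a': at 1 ·f
pos 5 'a': at 5
pos 6 'a': at 5 ·f
pos 7 'b': at 12  ** P4@[5:7]
pos 8 'd': at 14 ·f
pos 9 'a': at 8 ·f
pos 10 'a': at 9  ** P2@[8:10]
pos 11 'a': at 5 ·f
pos 12 'd': at 7 ·f
pos 13 'a': at 8
pos 14 'a': at 9  ** P2@[12:14]
pos 15 'a': at 5 ·f
pos 16 'b': at 12  ** P4@[14:16]
pos 17 'a': at 1 ·f
pos 18 'b': at 13 ·f
pos 19 'd': at 14
pos 20 'd': at 15  ** P5@[18:20]
pos 21 'b': at 13 ·f
pos 22 'b': at 13 ·f
pos 23 'a': at 1 ·f
pos 24 'a': at 5
pos 25 'c': at 6  ** P1@[23:25],P6@[24:25]
pos 26 'c': at 3 ·f
pos 27 'c': at 4  ** P0@[24:27]
pos 28 'a': at 1 ·f
pos 29 'a': at 5
pos 30 'c': at 6  ** P1@[28:30],P6@[29:30]
pos 31 'd': at 7 ·f

Result: [[3,4],[7,4],[10,2],[14,2],[16,4],[20,5],[25,1],[25,6],[27,0],[30,1],[30,6]]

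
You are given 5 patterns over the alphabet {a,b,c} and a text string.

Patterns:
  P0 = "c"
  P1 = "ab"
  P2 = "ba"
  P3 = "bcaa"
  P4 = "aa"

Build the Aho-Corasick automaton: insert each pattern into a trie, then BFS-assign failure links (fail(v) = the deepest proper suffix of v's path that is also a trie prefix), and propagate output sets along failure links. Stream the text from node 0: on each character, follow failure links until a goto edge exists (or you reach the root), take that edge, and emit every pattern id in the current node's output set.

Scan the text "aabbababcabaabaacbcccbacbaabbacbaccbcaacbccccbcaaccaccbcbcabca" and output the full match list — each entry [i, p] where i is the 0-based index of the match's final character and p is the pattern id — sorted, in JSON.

Build:
Trie (insert patterns):
  n0 'ε': a→2 b→4 c→1
  n1 'c': ·  [P0 ends]
  n2 'a': a→9 b→3
  n3 'ab': ·  [P1 ends]
  n4 'b': a→5 c→6
  n5 'ba': ·  [P2 ends]
  n6 'bc': a→7
  n7 'bca': a→8
  n8 'bcaa': ·  [P3 ends]
  n9 'aa': ·  [P4 ends]

BFS fail/out derivation:
  fail(1) 'c': from fail(0)=0 chase 'c': 0 ⇒ 0;  out={0}∪out(0)={0}
  fail(2) 'a': from fail(0)=0 chase 'a': 0 ⇒ 0;  out=∅∪out(0)=∅
  fail(4) 'b': from fail(0)=0 chase 'b': 0 ⇒ 0;  out=∅∪out(0)=∅
  fail(3) 'ab': from fail(2)=0 chase 'b': 0 ⇒ 4;  out={1}∪out(4)={1}
  fail(5) 'ba': from fail(4)=0 chase 'a': 0 ⇒ 2;  out={2}∪out(2)={2}
  fail(6) 'bc': from fail(4)=0 chase 'c': 0 ⇒ 1;  out=∅∪out(1)={0}
  fail(9) 'aa': from fail(2)=0 chase 'a': 0 ⇒ 2;  out={4}∪out(2)={4}
  fail(7) 'bca': from fail(6)=1 chase 'a': 1→0 ⇒ 2;  out=∅∪out(2)=∅
  fail(8) 'bcaa': from fail(7)=2 chase 'a': 2 ⇒ 9;  out={3}∪out(9)={3,4}

Run:
[0] read 'a'  n0⇒n2
[1] read 'a'  n2⇒n9  emit P4@[0:1]
[2] read 'b'  n9⇒n3 (via fail)  emit P1@[1:2]
[3] read 'b'  n3⇒n4 (via fail)
[4] read 'a'  n4⇒n5  emit P2@[3:4]
[5] read 'b'  n5⇒n3 (via fail)  emit P1@[4:5]
[6] read 'a'  n3⇒n5 (via fail)  emit P2@[5:6]
[7] read 'b'  n5⇒n3 (via fail)  emit P1@[6:7]
[8] read 'c'  n3⇒n6 (via fail)  emit P0@[8:8]
[9] read 'a'  n6⇒n7
[10] read 'b'  n7⇒n3 (via fail)  emit P1@[9:10]
[11] read 'a'  n3⇒n5 (via fail)  emit P2@[10:11]
[12] read 'a'  n5⇒n9 (via fail)  emit P4@[11:12]
[13] read 'b'  n9⇒n3 (via fail)  emit P1@[12:13]
[14] read 'a'  n3⇒n5 (via fail)  emit P2@[13:14]
[15] read 'a'  n5⇒n9 (via fail)  emit P4@[14:15]
[16] read 'c'  n9⇒n1 (via fail)  emit P0@[16:16]
[17] read 'b'  n1⇒n4 (via fail)
[18] read 'c'  n4⇒n6  emit P0@[18:18]
[19] read 'c'  n6⇒n1 (via fail)  emit P0@[19:19]
[20] read 'c'  n1⇒n1 (via fail)  emit P0@[20:20]
[21] read 'b'  n1⇒n4 (via fail)
[22] read 'a'  n4⇒n5  emit P2@[21:22]
[23] read 'c'  n5⇒n1 (via fail)  emit P0@[23:23]
[24] read 'b'  n1⇒n4 (via fail)
[25] read 'a'  n4⇒n5  emit P2@[24:25]
[26] read 'a'  n5⇒n9 (via fail)  emit P4@[25:26]
[27] read 'b'  n9⇒n3 (via fail)  emit P1@[26:27]
[28] read 'b'  n3⇒n4 (via fail)
[29] read 'a'  n4⇒n5  emit P2@[28:29]
[30] read 'c'  n5⇒n1 (via fail)  emit P0@[30:30]
[31] read 'b'  n1⇒n4 (via fail)
[32] read 'a'  n4⇒n5  emit P2@[31:32]
[33] read 'c'  n5⇒n1 (via fail)  emit P0@[33:33]
[34] read 'c'  n1⇒n1 (via fail)  emit P0@[34:34]
[35] read 'b'  n1⇒n4 (via fail)
[36] read 'c'  n4⇒n6  emit P0@[36:36]
[37] read 'a'  n6⇒n7
[38] read 'a'  n7⇒n8  emit P3@[35:38],P4@[37:38]
[39] read 'c'  n8⇒n1 (via fail)  emit P0@[39:39]
[40] read 'b'  n1⇒n4 (via fail)
[41] read 'c'  n4⇒n6  emit P0@[41:41]
[42] read 'c'  n6⇒n1 (via fail)  emit P0@[42:42]
[43] read 'c'  n1⇒n1 (via fail)  emit P0@[43:43]
[44] read 'c'  n1⇒n1 (via fail)  emit P0@[44:44]
[45] read 'b'  n1⇒n4 (via fail)
[46] read 'c'  n4⇒n6  emit P0@[46:46]
[47] read 'a'  n6⇒n7
[48] read 'a'  n7⇒n8  emit P3@[45:48],P4@[47:48]
[49] read 'c'  n8⇒n1 (via fail)  emit P0@[49:49]
[50] read 'c'  n1⇒n1 (via fail)  emit P0@[50:50]
[51] read 'a'  n1⇒n2 (via fail)
[52] read 'c'  n2⇒n1 (via fail)  emit P0@[52:52]
[53] read 'c'  n1⇒n1 (via fail)  emit P0@[53:53]
[54] read 'b'  n1⇒n4 (via fail)
[55] read 'c'  n4⇒n6  emit P0@[55:55]
[56] read 'b'  n6⇒n4 (via fail)
[57] read 'c'  n4⇒n6  emit P0@[57:57]
[58] read 'a'  n6⇒n7
[59] read 'b'  n7⇒n3 (via fail)  emit P1@[58:59]
[60] read 'c'  n3⇒n6 (via fail)  emit P0@[60:60]
[61] read 'a'  n6⇒n7

Matches: [[1,4],[2,1],[4,2],[5,1],[6,2],[7,1],[8,0],[10,1],[11,2],[12,4],[13,1],[14,2],[15,4],[16,0],[18,0],[19,0],[20,0],[22,2],[23,0],[25,2],[26,4],[27,1],[29,2],[30,0],[32,2],[33,0],[34,0],[36,0],[38,3],[38,4],[39,0],[41,0],[42,0],[43,0],[44,0],[46,0],[48,3],[48,4],[49,0],[50,0],[52,0],[53,0],[55,0],[57,0],[59,1],[60,0]]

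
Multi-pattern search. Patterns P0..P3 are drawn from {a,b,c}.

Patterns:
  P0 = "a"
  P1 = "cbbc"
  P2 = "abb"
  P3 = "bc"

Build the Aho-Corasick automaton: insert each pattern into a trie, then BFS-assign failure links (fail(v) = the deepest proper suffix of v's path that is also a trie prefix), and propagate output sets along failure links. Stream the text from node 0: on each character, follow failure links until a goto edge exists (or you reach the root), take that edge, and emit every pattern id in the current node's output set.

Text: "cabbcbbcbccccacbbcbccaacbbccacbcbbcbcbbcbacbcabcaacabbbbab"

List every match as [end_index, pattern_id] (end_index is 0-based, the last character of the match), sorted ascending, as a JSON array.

Build automaton:
Trie nodes:
  n0 'ε': a→1 b→8 c→2
  n1 'a': b→6  [P0 ends]
  n2 'c': b→3
  n3 'cb': b→4
  n4 'cbb': c→5
  n5 'cbbc': ·  [P1 ends]
  n6 'ab': b→7
  n7 'abb': ·  [P2 ends]
  n8 'b': c→9
  n9 'bc': ·  [P3 ends]

Failure links (BFS by depth):
  fail(1) 'a': from fail(0)=0 chase 'a': 0 ⇒ 0;  out={0}∪out(0)={0}
  fail(2) 'c': from fail(0)=0 chase 'c': 0 ⇒ 0;  out=∅∪out(0)=∅
  fail(8) 'b': from fail(0)=0 chase 'b': 0 ⇒ 0;  out=∅∪out(0)=∅
  fail(3) 'cb': from fail(2)=0 chase 'b': 0 ⇒ 8;  out=∅∪out(8)=∅
  fail(6) 'ab': from fail(1)=0 chase 'b': 0 ⇒ 8;  out=∅∪out(8)=∅
  fail(9) 'bc': from fail(8)=0 chase 'c': 0 ⇒ 2;  out={3}∪out(2)={3}
  fail(4) 'cbb': from fail(3)=8 chase 'b': 8→0 ⇒ 8;  out=∅∪out(8)=∅
  fail(7) 'abb': from fail(6)=8 chase 'b': 8→0 ⇒ 8;  out={2}∪out(8)={2}
  fail(5) 'cbbc': from fail(4)=8 chase 'c': 8 ⇒ 9;  out={1}∪out(9)={1,3}

Text stream:
i=0 'c': node 0→2
i=1 'a': node 2→1 (fail-walked)  ** P0@[1:1]
i=2 'b': node 1→6
i=3 'b': node 6→7  ** P2@[1:3]
i=4 'c': node 7→9 (fail-walked)  ** P3@[3:4]
i=5 'b': node 9→3 (fail-walked)
i=6 'b': node 3→4
i=7 'c': node 4→5  ** P1@[4:7],P3@[6:7]
i=8 'b': node 5→3 (fail-walked)
i=9 'c': node 3→9 (fail-walked)  ** P3@[8:9]
i=10 'c': node 9→2 (fail-walked)
i=11 'c': node 2→2 (fail-walked)
i=12 'c': node 2→2 (fail-walked)
i=13 'a': node 2→1 (fail-walked)  ** P0@[13:13]
i=14 'c': node 1→2 (fail-walked)
i=15 'b': node 2→3
i=16 'b': node 3→4
i=17 'c': node 4→5  ** P1@[14:17],P3@[16:17]
i=18 'b': node 5→3 (fail-walked)
i=19 'c': node 3→9 (fail-walked)  ** P3@[18:19]
i=20 'c': node 9→2 (fail-walked)
i=21 'a': node 2→1 (fail-walked)  ** P0@[21:21]
i=22 'a': node 1→1 (fail-walked)  ** P0@[22:22]
i=23 'c': node 1→2 (fail-walked)
i=24 'b': node 2→3
i=25 'b': node 3→4
i=26 'c': node 4→5  ** P1@[23:26],P3@[25:26]
i=27 'c': node 5→2 (fail-walked)
i=28 'a': node 2→1 (fail-walked)  ** P0@[28:28]
i=29 'c': node 1→2 (fail-walked)
i=30 'b': node 2→3
i=31 'c': node 3→9 (fail-walked)  ** P3@[30:31]
i=32 'b': node 9→3 (fail-walked)
i=33 'b': node 3→4
i=34 'c': node 4→5  ** P1@[31:34],P3@[33:34]
i=35 'b': node 5→3 (fail-walked)
i=36 'c': node 3→9 (fail-walked)  ** P3@[35:36]
i=37 'b': node 9→3 (fail-walked)
i=38 'b': node 3→4
i=39 'c': node 4→5  ** P1@[36:39],P3@[38:39]
i=40 'b': node 5→3 (fail-walked)
i=41 'a': node 3→1 (fail-walked)  ** P0@[41:41]
i=42 'c': node 1→2 (fail-walked)
i=43 'b': node 2→3
i=44 'c': node 3→9 (fail-walked)  ** P3@[43:44]
i=45 'a': node 9→1 (fail-walked)  ** P0@[45:45]
i=46 'b': node 1→6
i=47 'c': node 6→9 (fail-walked)  ** P3@[46:47]
i=48 'a': node 9→1 (fail-walked)  ** P0@[48:48]
i=49 'a': node 1→1 (fail-walked)  ** P0@[49:49]
i=50 'c': node 1→2 (fail-walked)
i=51 'a': node 2→1 (fail-walked)  ** P0@[51:51]
i=52 'b': node 1→6
i=53 'b': node 6→7  ** P2@[51:53]
i=54 'b': node 7→8 (fail-walked)
i=55 'b': node 8→8 (fail-walked)
i=56 'a': node 8→1 (fail-walked)  ** P0@[56:56]
i=57 'b': node 1→6

All matches (sorted): [[1,0],[3,2],[4,3],[7,1],[7,3],[9,3],[13,0],[17,1],[17,3],[19,3],[21,0],[22,0],[26,1],[26,3],[28,0],[31,3],[34,1],[34,3],[36,3],[39,1],[39,3],[41,0],[44,3],[45,0],[47,3],[48,0],[49,0],[51,0],[53,2],[56,0]]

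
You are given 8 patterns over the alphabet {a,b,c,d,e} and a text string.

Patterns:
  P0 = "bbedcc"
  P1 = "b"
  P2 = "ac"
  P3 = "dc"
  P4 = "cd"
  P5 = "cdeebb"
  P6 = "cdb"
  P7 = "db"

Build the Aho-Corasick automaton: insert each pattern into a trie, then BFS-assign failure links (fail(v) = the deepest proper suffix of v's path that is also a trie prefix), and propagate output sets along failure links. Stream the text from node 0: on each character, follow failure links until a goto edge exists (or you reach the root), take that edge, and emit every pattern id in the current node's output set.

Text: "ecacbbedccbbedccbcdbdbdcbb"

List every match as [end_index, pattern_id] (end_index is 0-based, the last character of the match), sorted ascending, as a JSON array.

Build automaton:
Trie nodes:
  0='ε' goto a→7 b→1 c→11 d→9
  1='b' goto b→2  ←P1
  2='bb' goto e→3
  3='bbe' goto d→4
  4='bbed' goto c→5
  5='bbedc' goto c→6
  6='bbedcc' goto ·  ←P0
  7='a' goto c→8
  8='ac' goto ·  ←P2
  9='d' goto b→18 c→10
  10='dc' goto ·  ←P3
  11='c' goto d→12
  12='cd' goto b→17 e→13  ←P4
  13='cde' goto e→14
  14='cdee' goto b→15
  15='cdeeb' goto b→16
  16='cdeebb' goto ·  ←P5
  17='cdb' goto ·  ←P6
  18='db' goto ·  ←P7

BFS fail/out derivation:
  fail(1) 'b': from fail(0)=0 chase 'b': 0 ⇒ 0;  out={1}∪out(0)={1}
  fail(7) 'a': from fail(0)=0 chase 'a': 0 ⇒ 0;  out=∅∪out(0)=∅
  fail(9) 'd': from fail(0)=0 chase 'd': 0 ⇒ 0;  out=∅∪out(0)=∅
  fail(11) 'c': from fail(0)=0 chase 'c': 0 ⇒ 0;  out=∅∪out(0)=∅
  fail(2) 'bb': from fail(1)=0 chase 'b': 0 ⇒ 1;  out=∅∪out(1)={1}
  fail(8) 'ac': from fail(7)=0 chase 'c': 0 ⇒ 11;  out={2}∪out(11)={2}
  fail(10) 'dc': from fail(9)=0 chase 'c': 0 ⇒ 11;  out={3}∪out(11)={3}
  fail(12) 'cd': from fail(11)=0 chase 'd': 0 ⇒ 9;  out={4}∪out(9)={4}
  fail(18) 'db': from fail(9)=0 chase 'b': 0 ⇒ 1;  out={7}∪out(1)={1,7}
  fail(3) 'bbe': from fail(2)=1 chase 'e': 1→0 ⇒ 0;  out=∅∪out(0)=∅
  fail(13) 'cde': from fail(12)=9 chase 'e': 9→0 ⇒ 0;  out=∅∪out(0)=∅
  fail(17) 'cdb': from fail(12)=9 chase 'b': 9 ⇒ 18;  out={6}∪out(18)={1,6,7}
  fail(4) 'bbed': from fail(3)=0 chase 'd': 0 ⇒ 9;  out=∅∪out(9)=∅
  fail(14) 'cdee': from fail(13)=0 chase 'e': 0 ⇒ 0;  out=∅∪out(0)=∅
  fail(5) 'bbedc': from fail(4)=9 chase 'c': 9 ⇒ 10;  out=∅∪out(10)={3}
  fail(15) 'cdeeb': from fail(14)=0 chase 'b': 0 ⇒ 1;  out=∅∪out(1)={1}
  fail(6) 'bbedcc': from fail(5)=10 chase 'c': 10→11→0 ⇒ 11;  out={0}∪out(11)={0}
  fail(16) 'cdeebb': from fail(15)=1 chase 'b': 1 ⇒ 2;  out={5}∪out(2)={1,5}

Text stream:
[0] read 'e'  n0⇒n0
[1] read 'c'  n0⇒n11
[2] read 'a'  n11⇒n7 (fail-walked)
[3] read 'c'  n7⇒n8  ** P2@[2:3]
[4] read 'b'  n8⇒n1 (fail-walked)  ** P1@[4:4]
[5] read 'b'  n1⇒n2  ** P1@[5:5]
[6] read 'e'  n2⇒n3
[7] read 'd'  n3⇒n4
[8] read 'c'  n4⇒n5  ** P3@[7:8]
[9] read 'c'  n5⇒n6  ** P0@[4:9]
[10] read 'b'  n6⇒n1 (fail-walked)  ** P1@[10:10]
[11] read 'b'  n1⇒n2  ** P1@[11:11]
[12] read 'e'  n2⇒n3
[13] read 'd'  n3⇒n4
[14] read 'c'  n4⇒n5  ** P3@[13:14]
[15] read 'c'  n5⇒n6  ** P0@[10:15]
[16] read 'b'  n6⇒n1 (fail-walked)  ** P1@[16:16]
[17] read 'c'  n1⇒n11 (fail-walked)
[18] read 'd'  n11⇒n12  ** P4@[17:18]
[19] read 'b'  n12⇒n17  ** P1@[19:19],P6@[17:19],P7@[18:19]
[20] read 'd'  n17⇒n9 (fail-walked)
[21] read 'b'  n9⇒n18  ** P1@[21:21],P7@[20:21]
[22] read 'd'  n18⇒n9 (fail-walked)
[23] read 'c'  n9⇒n10  ** P3@[22:23]
[24] read 'b'  n10⇒n1 (fail-walked)  ** P1@[24:24]
[25] read 'b'  n1⇒n2  ** P1@[25:25]

Matches: [[3,2],[4,1],[5,1],[8,3],[9,0],[10,1],[11,1],[14,3],[15,0],[16,1],[18,4],[19,1],[19,6],[19,7],[21,1],[21,7],[23,3],[24,1],[25,1]]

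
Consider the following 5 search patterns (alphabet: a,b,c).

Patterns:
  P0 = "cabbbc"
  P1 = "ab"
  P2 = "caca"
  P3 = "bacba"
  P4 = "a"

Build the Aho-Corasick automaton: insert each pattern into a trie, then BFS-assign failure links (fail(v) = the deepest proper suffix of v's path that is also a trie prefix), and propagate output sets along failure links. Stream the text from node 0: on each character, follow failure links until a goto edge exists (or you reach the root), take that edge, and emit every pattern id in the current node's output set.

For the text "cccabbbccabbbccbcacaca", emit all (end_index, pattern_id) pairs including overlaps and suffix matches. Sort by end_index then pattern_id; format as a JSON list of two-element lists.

Build:
Trie nodes:
  0='ε' goto a→7 b→11 c→1
  1='c' goto a→2
  2='ca' goto b→3 c→9
  3='cab' goto b→4
  4='cabb' goto b→5
  5='cabbb' goto c→6
  6='cabbbc' goto ·  [P0 ends]
  7='a' goto b→8  [P4 ends]
  8='ab' goto ·  [P1 ends]
  9='cac' goto a→10
  10='caca' goto ·  [P2 ends]
  11='b' goto a→12
  12='ba' goto c→13
  13='bac' goto b→14
  14='bacb' goto a→15
  15='bacba' goto ·  [P3 ends]

BFS fail/out derivation:
  n1('c'): parent n0 fail=0; on 'c' 0 → fail=0;  out ∅∪∅=∅
  n7('a'): parent n0 fail=0; on 'a' 0 → fail=0;  out {4}∪∅={4}
  n11('b'): parent n0 fail=0; on 'b' 0 → fail=0;  out ∅∪∅=∅
  n2('ca'): parent n1 fail=0; on 'a' 0 → fail=7;  out ∅∪{4}={4}
  n8('ab'): parent n7 fail=0; on 'b' 0 → fail=11;  out {1}∪∅={1}
  n12('ba'): parent n11 fail=0; on 'a' 0 → fail=7;  out ∅∪{4}={4}
  n3('cab'): parent n2 fail=7; on 'b' 7 → fail=8;  out ∅∪{1}={1}
  n9('cac'): parent n2 fail=7; on 'c' 7→0 → fail=1;  out ∅∪∅=∅
  n13('bac'): parent n12 fail=7; on 'c' 7→0 → fail=1;  out ∅∪∅=∅
  n4('cabb'): parent n3 fail=8; on 'b' 8→11→0 → fail=11;  out ∅∪∅=∅
  n10('caca'): parent n9 fail=1; on 'a' 1 → fail=2;  out {2}∪{4}={2,4}
  n14('bacb'): parent n13 fail=1; on 'b' 1→0 → fail=11;  out ∅∪∅=∅
  n5('cabbb'): parent n4 fail=11; on 'b' 11→0 → fail=11;  out ∅∪∅=∅
  n15('bacba'): parent n14 fail=11; on 'a' 11 → fail=12;  out {3}∪{4}={3,4}
  n6('cabbbc'): parent n5 fail=11; on 'c' 11→0 → fail=1;  out {0}∪∅={0}

Text stream:
[0] read 'c'  n0⇒n1
[1] read 'c'  n1⇒n1 ·f
[2] read 'c'  n1⇒n1 ·f
[3] read 'a'  n1⇒n2  emit P4@[3:3]
[4] read 'b'  n2⇒n3  emit P1@[3:4]
[5] read 'b'  n3⇒n4
[6] read 'b'  n4⇒n5
[7] read 'c'  n5⇒n6  emit P0@[2:7]
[8] read 'c'  n6⇒n1 ·f
[9] read 'a'  n1⇒n2  emit P4@[9:9]
[10] read 'b'  n2⇒n3  emit P1@[9:10]
[11] read 'b'  n3⇒n4
[12] read 'b'  n4⇒n5
[13] read 'c'  n5⇒n6  emit P0@[8:13]
[14] read 'c'  n6⇒n1 ·f
[15] read 'b'  n1⇒n11 ·f
[16] read 'c'  n11⇒n1 ·f
[17] read 'a'  n1⇒n2  emit P4@[17:17]
[18] read 'c'  n2⇒n9
[19] read 'a'  n9⇒n10  emit P2@[16:19],P4@[19:19]
[20] read 'c'  n10⇒n9 ·f
[21] read 'a'  n9⇒n10  emit P2@[18:21],P4@[21:21]

Result: [[3,4],[4,1],[7,0],[9,4],[10,1],[13,0],[17,4],[19,2],[19,4],[21,2],[21,4]]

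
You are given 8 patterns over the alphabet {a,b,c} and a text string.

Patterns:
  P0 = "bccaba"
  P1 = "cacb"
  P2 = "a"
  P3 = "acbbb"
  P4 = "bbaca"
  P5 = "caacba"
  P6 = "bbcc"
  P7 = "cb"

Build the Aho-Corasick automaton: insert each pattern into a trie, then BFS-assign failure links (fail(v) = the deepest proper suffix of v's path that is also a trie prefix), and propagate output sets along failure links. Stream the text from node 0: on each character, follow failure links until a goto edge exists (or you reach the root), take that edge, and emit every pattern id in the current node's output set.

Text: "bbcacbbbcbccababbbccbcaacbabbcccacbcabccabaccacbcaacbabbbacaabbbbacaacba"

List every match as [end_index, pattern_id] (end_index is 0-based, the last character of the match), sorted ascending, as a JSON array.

Build automaton:
Trie nodes:
  0='ε' goto a→11 b→1 c→7
  1='b' goto b→16 c→2
  2='bc' goto c→3
  3='bcc' goto a→4
  4='bcca' goto b→5
  5='bccab' goto a→6
  6='bccaba' goto ·  ←P0
  7='c' goto a→8 b→26
  8='ca' goto a→20 c→9
  9='cac' goto b→10
  10='cacb' goto ·  ←P1
  11='a' goto c→12  ←P2
  12='ac' goto b→13
  13='acb' goto b→14
  14='acbb' goto b→15
  15='acbbb' goto ·  ←P3
  16='bb' goto a→17 c→24
  17='bba' goto c→18
  18='bbac' goto a→19
  19='bbaca' goto ·  ←P4
  20='caa' goto c→21
  21='caac' goto b→22
  22='caacb' goto a→23
  23='caacba' goto ·  ←P5
  24='bbc' goto c→25
  25='bbcc' goto ·  ←P6
  26='cb' goto ·  ←P7

Failure links (BFS by depth):
  n1('b'): parent n0 fail=0; on 'b' 0 → fail=0;  out ∅∪∅=∅
  n7('c'): parent n0 fail=0; on 'c' 0 → fail=0;  out ∅∪∅=∅
  n11('a'): parent n0 fail=0; on 'a' 0 → fail=0;  out {2}∪∅={2}
  n2('bc'): parent n1 fail=0; on 'c' 0 → fail=7;  out ∅∪∅=∅
  n8('ca'): parent n7 fail=0; on 'a' 0 → fail=11;  out ∅∪{2}={2}
  n12('ac'): parent n11 fail=0; on 'c' 0 → fail=7;  out ∅∪∅=∅
  n16('bb'): parent n1 fail=0; on 'b' 0 → fail=1;  out ∅∪∅=∅
  n26('cb'): parent n7 fail=0; on 'b' 0 → fail=1;  out {7}∪∅={7}
  n3('bcc'): parent n2 fail=7; on 'c' 7→0 → fail=7;  out ∅∪∅=∅
  n9('cac'): parent n8 fail=11; on 'c' 11 → fail=12;  out ∅∪∅=∅
  n13('acb'): parent n12 fail=7; on 'b' 7 → fail=26;  out ∅∪{7}={7}
  n17('bba'): parent n16 fail=1; on 'a' 1→0 → fail=11;  out ∅∪{2}={2}
  n20('caa'): parent n8 fail=11; on 'a' 11→0 → fail=11;  out ∅∪{2}={2}
  n24('bbc'): parent n16 fail=1; on 'c' 1 → fail=2;  out ∅∪∅=∅
  n4('bcca'): parent n3 fail=7; on 'a' 7 → fail=8;  out ∅∪{2}={2}
  n10('cacb'): parent n9 fail=12; on 'b' 12 → fail=13;  out {1}∪{7}={1,7}
  n14('acbb'): parent n13 fail=26; on 'b' 26→1 → fail=16;  out ∅∪∅=∅
  n18('bbac'): parent n17 fail=11; on 'c' 11 → fail=12;  out ∅∪∅=∅
  n21('caac'): parent n20 fail=11; on 'c' 11 → fail=12;  out ∅∪∅=∅
  n25('bbcc'): parent n24 fail=2; on 'c' 2 → fail=3;  out {6}∪∅={6}
  n5('bccab'): parent n4 fail=8; on 'b' 8→11→0 → fail=1;  out ∅∪∅=∅
  n15('acbbb'): parent n14 fail=16; on 'b' 16→1 → fail=16;  out {3}∪∅={3}
  n19('bbaca'): parent n18 fail=12; on 'a' 12→7 → fail=8;  out {4}∪{2}={2,4}
  n22('caacb'): parent n21 fail=12; on 'b' 12 → fail=13;  out ∅∪{7}={7}
  n6('bccaba'): parent n5 fail=1; on 'a' 1→0 → fail=11;  out {0}∪{2}={0,2}
  n23('caacba'): parent n22 fail=13; on 'a' 13→26→1→0 → fail=11;  out {5}∪{2}={2,5}

Text stream:
[0] read 'b'  n0⇒n1
[1] read 'b'  n1⇒n16
[2] read 'c'  n16⇒n24
[3] read 'a'  n24⇒n8 ·f  emit P2@[3:3]
[4] read 'c'  n8⇒n9
[5] read 'b'  n9⇒n10  emit P1@[2:5],P7@[4:5]
[6] read 'b'  n10⇒n14 ·f
[7] read 'b'  n14⇒n15  emit P3@[3:7]
[8] read 'c'  n15⇒n24 ·f
[9] read 'b'  n24⇒n26 ·f  emit P7@[8:9]
[10] read 'c'  n26⇒n2 ·f
[11] read 'c'  n2⇒n3
[12] read 'a'  n3⇒n4  emit P2@[12:12]
[13] read 'b'  n4⇒n5
[14] read 'a'  n5⇒n6  emit P0@[9:14],P2@[14:14]
[15] read 'b'  n6⇒n1 ·f
[16] read 'b'  n1⇒n16
[17] read 'b'  n16⇒n16 ·f
[18] read 'c'  n16⇒n24
[19] read 'c'  n24⇒n25  emit P6@[16:19]
[20] read 'b'  n25⇒n26 ·f  emit P7@[19:20]
[21] read 'c'  n26⇒n2 ·f
[22] read 'a'  n2⇒n8 ·f  emit P2@[22:22]
[23] read 'a'  n8⇒n20  emit P2@[23:23]
[24] read 'c'  n20⇒n21
[25] read 'b'  n21⇒n22  emit P7@[24:25]
[26] read 'a'  n22⇒n23  emit P2@[26:26],P5@[21:26]
[27] read 'b'  n23⇒n1 ·f
[28] read 'b'  n1⇒n16
[29] read 'c'  n16⇒n24
[30] read 'c'  n24⇒n25  emit P6@[27:30]
[31] read 'c'  n25⇒n7 ·f
[32] read 'a'  n7⇒n8  emit P2@[32:32]
[33] read 'c'  n8⇒n9
[34] read 'b'  n9⇒n10  emit P1@[31:34],P7@[33:34]
[35] read 'c'  n10⇒n2 ·f
[36] read 'a'  n2⇒n8 ·f  emit P2@[36:36]
[37] read 'b'  n8⇒n1 ·f
[38] read 'c'  n1⇒n2
[39] read 'c'  n2⇒n3
[40] read 'a'  n3⇒n4  emit P2@[40:40]
[41] read 'b'  n4⇒n5
[42] read 'a'  n5⇒n6  emit P0@[37:42],P2@[42:42]
[43] read 'c'  n6⇒n12 ·f
[44] read 'c'  n12⇒n7 ·f
[45] read 'a'  n7⇒n8  emit P2@[45:45]
[46] read 'c'  n8⇒n9
[47] read 'b'  n9⇒n10  emit P1@[44:47],P7@[46:47]
[48] read 'c'  n10⇒n2 ·f
[49] read 'a'  n2⇒n8 ·f  emit P2@[49:49]
[50] read 'a'  n8⇒n20  emit P2@[50:50]
[51] read 'c'  n20⇒n21
[52] read 'b'  n21⇒n22  emit P7@[51:52]
[53] read 'a'  n22⇒n23  emit P2@[53:53],P5@[48:53]
[54] read 'b'  n23⇒n1 ·f
[55] read 'b'  n1⇒n16
[56] read 'b'  n16⇒n16 ·f
[57] read 'a'  n16⇒n17  emit P2@[57:57]
[58] read 'c'  n17⇒n18
[59] read 'a'  n18⇒n19  emit P2@[59:59],P4@[55:59]
[60] read 'a'  n19⇒n20 ·f  emit P2@[60:60]
[61] read 'b'  n20⇒n1 ·f
[62] read 'b'  n1⇒n16
[63] read 'b'  n16⇒n16 ·f
[64] read 'b'  n16⇒n16 ·f
[65] read 'a'  n16⇒n17  emit P2@[65:65]
[66] read 'c'  n17⇒n18
[67] read 'a'  n18⇒n19  emit P2@[67:67],P4@[63:67]
[68] read 'a'  n19⇒n20 ·f  emit P2@[68:68]
[69] read 'c'  n20⇒n21
[70] read 'b'  n21⇒n22  emit P7@[69:70]
[71] read 'a'  n22⇒n23  emit P2@[71:71],P5@[66:71]

All matches (sorted): [[3,2],[5,1],[5,7],[7,3],[9,7],[12,2],[14,0],[14,2],[19,6],[20,7],[22,2],[23,2],[25,7],[26,2],[26,5],[30,6],[32,2],[34,1],[34,7],[36,2],[40,2],[42,0],[42,2],[45,2],[47,1],[47,7],[49,2],[50,2],[52,7],[53,2],[53,5],[57,2],[59,2],[59,4],[60,2],[65,2],[67,2],[67,4],[68,2],[70,7],[71,2],[71,5]]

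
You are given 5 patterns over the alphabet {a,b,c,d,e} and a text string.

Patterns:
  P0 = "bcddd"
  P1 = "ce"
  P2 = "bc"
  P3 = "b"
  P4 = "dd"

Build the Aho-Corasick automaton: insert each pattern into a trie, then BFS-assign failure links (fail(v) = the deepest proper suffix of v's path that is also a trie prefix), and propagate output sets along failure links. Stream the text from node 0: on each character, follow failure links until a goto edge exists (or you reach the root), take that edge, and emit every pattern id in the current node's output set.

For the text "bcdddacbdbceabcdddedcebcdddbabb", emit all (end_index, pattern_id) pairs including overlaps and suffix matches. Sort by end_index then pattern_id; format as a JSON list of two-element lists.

Build:
Trie (insert patterns):
  0='ε' goto b→1 c→6 d→8
  1='b' goto c→2  ←P3
  2='bc' goto d→3  ←P2
  3='bcd' goto d→4
  4='bcdd' goto d→5
  5='bcddd' goto ·  ←P0
  6='c' goto e→7
  7='ce' goto ·  ←P1
  8='d' goto d→9
  9='dd' goto ·  ←P4

BFS fail/out derivation:
  fail(1) 'b': from fail(0)=0 chase 'b': 0 ⇒ 0;  out={3}∪out(0)={3}
  fail(6) 'c': from fail(0)=0 chase 'c': 0 ⇒ 0;  out=∅∪out(0)=∅
  fail(8) 'd': from fail(0)=0 chase 'd': 0 ⇒ 0;  out=∅∪out(0)=∅
  fail(2) 'bc': from fail(1)=0 chase 'c': 0 ⇒ 6;  out={2}∪out(6)={2}
  fail(7) 'ce': from fail(6)=0 chase 'e': 0 ⇒ 0;  out={1}∪out(0)={1}
  fail(9) 'dd': from fail(8)=0 chase 'd': 0 ⇒ 8;  out={4}∪out(8)={4}
  fail(3) 'bcd': from fail(2)=6 chase 'd': 6→0 ⇒ 8;  out=∅∪out(8)=∅
  fail(4) 'bcdd': from fail(3)=8 chase 'd': 8 ⇒ 9;  out=∅∪out(9)={4}
  fail(5) 'bcddd': from fail(4)=9 chase 'd': 9→8 ⇒ 9;  out={0}∪out(9)={0,4}

Scan:
i=0 'b': node 0→1  ** P3@[0:0]
i=1 'c': node 1→2  ** P2@[0:1]
i=2 'd': node 2→3
i=3 'd': node 3→4  ** P4@[2:3]
i=4 'd': node 4→5  ** P0@[0:4],P4@[3:4]
i=5 'a': node 5→0 (fail-walked)
i=6 'c': node 0→6
i=7 'b': node 6→1 (fail-walked)  ** P3@[7:7]
i=8 'd': node 1→8 (fail-walked)
i=9 'b': node 8→1 (fail-walked)  ** P3@[9:9]
i=10 'c': node 1→2  ** P2@[9:10]
i=11 'e': node 2→7 (fail-walked)  ** P1@[10:11]
i=12 'a': node 7→0 (fail-walked)
i=13 'b': node 0→1  ** P3@[13:13]
i=14 'c': node 1→2  ** P2@[13:14]
i=15 'd': node 2→3
i=16 'd': node 3→4  ** P4@[15:16]
i=17 'd': node 4→5  ** P0@[13:17],P4@[16:17]
i=18 'e': node 5→0 (fail-walked)
i=19 'd': node 0→8
i=20 'c': node 8→6 (fail-walked)
i=21 'e': node 6→7  ** P1@[20:21]
i=22 'b': node 7→1 (fail-walked)  ** P3@[22:22]
i=23 'c': node 1→2  ** P2@[22:23]
i=24 'd': node 2→3
i=25 'd': node 3→4  ** P4@[24:25]
i=26 'd': node 4→5  ** P0@[22:26],P4@[25:26]
i=27 'b': node 5→1 (fail-walked)  ** P3@[27:27]
i=28 'a': node 1→0 (fail-walked)
i=29 'b': node 0→1  ** P3@[29:29]
i=30 'b': node 1→1 (fail-walked)  ** P3@[30:30]

Matches: [[0,3],[1,2],[3,4],[4,0],[4,4],[7,3],[9,3],[10,2],[11,1],[13,3],[14,2],[16,4],[17,0],[17,4],[21,1],[22,3],[23,2],[25,4],[26,0],[26,4],[27,3],[29,3],[30,3]]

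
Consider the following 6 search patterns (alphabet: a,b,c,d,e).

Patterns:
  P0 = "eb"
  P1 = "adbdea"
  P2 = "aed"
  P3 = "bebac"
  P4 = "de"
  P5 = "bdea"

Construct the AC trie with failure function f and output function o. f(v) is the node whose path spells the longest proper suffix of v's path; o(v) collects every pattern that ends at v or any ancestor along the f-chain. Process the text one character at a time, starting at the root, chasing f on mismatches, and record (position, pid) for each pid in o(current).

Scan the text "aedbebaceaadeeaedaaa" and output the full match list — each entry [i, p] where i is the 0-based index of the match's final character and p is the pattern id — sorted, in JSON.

Construct AC machine:
Trie nodes:
  0='ε' goto a→3 b→11 d→16 e→1
  1='e' goto b→2
  2='eb' goto ·  ←P0
  3='a' goto d→4 e→9
  4='ad' goto b→5
  5='adb' goto d→6
  6='adbd' goto e→7
  7='adbde' goto a→8
  8='adbdea' goto ·  ←P1
  9='ae' goto d→10
  10='aed' goto ·  ←P2
  11='b' goto d→18 e→12
  12='be' goto b→13
  13='beb' goto a→14
  14='beba' goto c→15
  15='bebac' goto ·  ←P3
  16='d' goto e→17
  17='de' goto ·  ←P4
  18='bd' goto e→19
  19='bde' goto a→20
  20='bdea' goto ·  ←P5

Failure links (BFS by depth):
  fail(1) 'e': from fail(0)=0 chase 'e': 0 ⇒ 0;  out=∅∪out(0)=∅
  fail(3) 'a': from fail(0)=0 chase 'a': 0 ⇒ 0;  out=∅∪out(0)=∅
  fail(11) 'b': from fail(0)=0 chase 'b': 0 ⇒ 0;  out=∅∪out(0)=∅
  fail(16) 'd': from fail(0)=0 chase 'd': 0 ⇒ 0;  out=∅∪out(0)=∅
  fail(2) 'eb': from fail(1)=0 chase 'b': 0 ⇒ 11;  out={0}∪out(11)={0}
  fail(4) 'ad': from fail(3)=0 chase 'd': 0 ⇒ 16;  out=∅∪out(16)=∅
  fail(9) 'ae': from fail(3)=0 chase 'e': 0 ⇒ 1;  out=∅∪out(1)=∅
  fail(12) 'be': from fail(11)=0 chase 'e': 0 ⇒ 1;  out=∅∪out(1)=∅
  fail(17) 'de': from fail(16)=0 chase 'e': 0 ⇒ 1;  out={4}∪out(1)={4}
  fail(18) 'bd': from fail(11)=0 chase 'd': 0 ⇒ 16;  out=∅∪out(16)=∅
  fail(5) 'adb': from fail(4)=16 chase 'b': 16→0 ⇒ 11;  out=∅∪out(11)=∅
  fail(10) 'aed': from fail(9)=1 chase 'd': 1→0 ⇒ 16;  out={2}∪out(16)={2}
  fail(13) 'beb': from fail(12)=1 chase 'b': 1 ⇒ 2;  out=∅∪out(2)={0}
  fail(19) 'bde': from fail(18)=16 chase 'e': 16 ⇒ 17;  out=∅∪out(17)={4}
  fail(6) 'adbd': from fail(5)=11 chase 'd': 11 ⇒ 18;  out=∅∪out(18)=∅
  fail(14) 'beba': from fail(13)=2 chase 'a': 2→11→0 ⇒ 3;  out=∅∪out(3)=∅
  fail(20) 'bdea': from fail(19)=17 chase 'a': 17→1→0 ⇒ 3;  out={5}∪out(3)={5}
  fail(7) 'adbde': from fail(6)=18 chase 'e': 18 ⇒ 19;  out=∅∪out(19)={4}
  fail(15) 'bebac': from fail(14)=3 chase 'c': 3→0 ⇒ 0;  out={3}∪out(0)={3}
  fail(8) 'adbdea': from fail(7)=19 chase 'a': 19 ⇒ 20;  out={1}∪out(20)={1,5}

Scan:
[0] read 'a'  n0⇒n3
[1] read 'e'  n3⇒n9
[2] read 'd'  n9⇒n10  emit P2@[0:2]
[3] read 'b'  n10⇒n11 ·f
[4] read 'e'  n11⇒n12
[5] read 'b'  n12⇒n13  emit P0@[4:5]
[6] read 'a'  n13⇒n14
[7] read 'c'  n14⇒n15  emit P3@[3:7]
[8] read 'e'  n15⇒n1 ·f
[9] read 'a'  n1⇒n3 ·f
[10] read 'a'  n3⇒n3 ·f
[11] read 'd'  n3⇒n4
[12] read 'e'  n4⇒n17 ·f  emit P4@[11:12]
[13] read 'e'  n17⇒n1 ·f
[14] read 'a'  n1⇒n3 ·f
[15] read 'e'  n3⇒n9
[16] read 'd'  n9⇒n10  emit P2@[14:16]
[17] read 'a'  n10⇒n3 ·f
[18] read 'a'  n3⇒n3 ·f
[19] read 'a'  n3⇒n3 ·f

All matches (sorted): [[2,2],[5,0],[7,3],[12,4],[16,2]]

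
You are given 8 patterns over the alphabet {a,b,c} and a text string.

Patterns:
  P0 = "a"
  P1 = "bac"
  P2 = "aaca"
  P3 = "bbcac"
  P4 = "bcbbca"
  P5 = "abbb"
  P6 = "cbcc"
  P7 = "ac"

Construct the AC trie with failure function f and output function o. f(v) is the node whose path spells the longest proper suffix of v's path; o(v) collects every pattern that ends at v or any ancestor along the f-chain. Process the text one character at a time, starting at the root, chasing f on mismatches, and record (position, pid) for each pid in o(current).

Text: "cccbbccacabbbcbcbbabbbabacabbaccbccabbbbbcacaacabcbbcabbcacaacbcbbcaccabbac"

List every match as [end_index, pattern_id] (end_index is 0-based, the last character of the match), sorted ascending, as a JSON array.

Build:
Trie nodes:
  n0 'ε': a→1 b→2 c→20
  n1 'a': a→5 b→17 c→24  ←P0
  n2 'b': a→3 b→8 c→12
  n3 'ba': c→4
  n4 'bac': ·  ←P1
  n5 'aa': c→6
  n6 'aac': a→7
  n7 'aaca': ·  ←P2
  n8 'bb': c→9
  n9 'bbc': a→10
  n10 'bbca': c→11
  n11 'bbcac': ·  ←P3
  n12 'bc': b→13
  n13 'bcb': b→14
  n14 'bcbb': c→15
  n15 'bcbbc': a→16
  n16 'bcbbca': ·  ←P4
  n17 'ab': b→18
  n18 'abb': b→19
  n19 'abbb': ·  ←P5
  n20 'c': b→21
  n21 'cb': c→22
  n22 'cbc': c→23
  n23 'cbcc': ·  ←P6
  n24 'ac': ·  ←P7

Failure links (BFS by depth):
  fail(1) 'a': from fail(0)=0 chase 'a': 0 ⇒ 0;  out={0}∪out(0)={0}
  fail(2) 'b': from fail(0)=0 chase 'b': 0 ⇒ 0;  out=∅∪out(0)=∅
  fail(20) 'c': from fail(0)=0 chase 'c': 0 ⇒ 0;  out=∅∪out(0)=∅
  fail(3) 'ba': from fail(2)=0 chase 'a': 0 ⇒ 1;  out=∅∪out(1)={0}
  fail(5) 'aa': from fail(1)=0 chase 'a': 0 ⇒ 1;  out=∅∪out(1)={0}
  fail(8) 'bb': from fail(2)=0 chase 'b': 0 ⇒ 2;  out=∅∪out(2)=∅
  fail(12) 'bc': from fail(2)=0 chase 'c': 0 ⇒ 20;  out=∅∪out(20)=∅
  fail(17) 'ab': from fail(1)=0 chase 'b': 0 ⇒ 2;  out=∅∪out(2)=∅
  fail(21) 'cb': from fail(20)=0 chase 'b': 0 ⇒ 2;  out=∅∪out(2)=∅
  fail(24) 'ac': from fail(1)=0 chase 'c': 0 ⇒ 20;  out={7}∪out(20)={7}
  fail(4) 'bac': from fail(3)=1 chase 'c': 1 ⇒ 24;  out={1}∪out(24)={1,7}
  fail(6) 'aac': from fail(5)=1 chase 'c': 1 ⇒ 24;  out=∅∪out(24)={7}
  fail(9) 'bbc': from fail(8)=2 chase 'c': 2 ⇒ 12;  out=∅∪out(12)=∅
  fail(13) 'bcb': from fail(12)=20 chase 'b': 20 ⇒ 21;  out=∅∪out(21)=∅
  fail(18) 'abb': from fail(17)=2 chase 'b': 2 ⇒ 8;  out=∅∪out(8)=∅
  fail(22) 'cbc': from fail(21)=2 chase 'c': 2 ⇒ 12;  out=∅∪out(12)=∅
  fail(7) 'aaca': from fail(6)=24 chase 'a': 24→20→0 ⇒ 1;  out={2}∪out(1)={0,2}
  fail(10) 'bbca': from fail(9)=12 chase 'a': 12→20→0 ⇒ 1;  out=∅∪out(1)={0}
  fail(14) 'bcbb': from fail(13)=21 chase 'b': 21→2 ⇒ 8;  out=∅∪out(8)=∅
  fail(19) 'abbb': from fail(18)=8 chase 'b': 8→2 ⇒ 8;  out={5}∪out(8)={5}
  fail(23) 'cbcc': from fail(22)=12 chase 'c': 12→20→0 ⇒ 20;  out={6}∪out(20)={6}
  fail(11) 'bbcac': from fail(10)=1 chase 'c': 1 ⇒ 24;  out={3}∪out(24)={3,7}
  fail(15) 'bcbbc': from fail(14)=8 chase 'c': 8 ⇒ 9;  out=∅∪out(9)=∅
  fail(16) 'bcbbca': from fail(15)=9 chase 'a': 9 ⇒ 10;  out={4}∪out(10)={0,4}

Scan:
i=0 'c': node 0→20
i=1 'c': node 20→20 ·f
i=2 'c': node 20→20 ·f
i=3 'b': node 20→21
i=4 'b': node 21→8 ·f
i=5 'c': node 8→9
i=6 'c': node 9→20 ·f
i=7 'a': node 20→1 ·f  → match P0@[7:7]
i=8 'c': node 1→24  → match P7@[7:8]
i=9 'a': node 24→1 ·f  → match P0@[9:9]
i=10 'b': node 1→17
i=11 'b': node 17→18
i=12 'b': node 18→19  → match P5@[9:12]
i=13 'c': node 19→9 ·f
i=14 'b': node 9→13 ·f
i=15 'c': node 13→22 ·f
i=16 'b': node 22→13 ·f
i=17 'b': node 13→14
i=18 'a': node 14→3 ·f  → match P0@[18:18]
i=19 'b': node 3→17 ·f
i=20 'b': node 17→18
i=21 'b': node 18→19  → match P5@[18:21]
i=22 'a': node 19→3 ·f  → match P0@[22:22]
i=23 'b': node 3→17 ·f
i=24 'a': node 17→3 ·f  → match P0@[24:24]
i=25 'c': node 3→4  → match P1@[23:25],P7@[24:25]
i=26 'a': node 4→1 ·f  → match P0@[26:26]
i=27 'b': node 1→17
i=28 'b': node 17→18
i=29 'a': node 18→3 ·f  → match P0@[29:29]
i=30 'c': node 3→4  → match P1@[28:30],P7@[29:30]
i=31 'c': node 4→20 ·f
i=32 'b': node 20→21
i=33 'c': node 21→22
i=34 'c': node 22→23  → match P6@[31:34]
i=35 'a': node 23→1 ·f  → match P0@[35:35]
i=36 'b': node 1→17
i=37 'b': node 17→18
i=38 'b': node 18→19  → match P5@[35:38]
i=39 'b': node 19→8 ·f
i=40 'b': node 8→8 ·f
i=41 'c': node 8→9
i=42 'a': node 9→10  → match P0@[42:42]
i=43 'c': node 10→11  → match P3@[39:43],P7@[42:43]
i=44 'a': node 11→1 ·f  → match P0@[44:44]
i=45 'a': node 1→5  → match P0@[45:45]
i=46 'c': node 5→6  → match P7@[45:46]
i=47 'a': node 6→7  → match P0@[47:47],P2@[44:47]
i=48 'b': node 7→17 ·f
i=49 'c': node 17→12 ·f
i=50 'b': node 12→13
i=51 'b': node 13→14
i=52 'c': node 14→15
i=53 'a': node 15→16  → match P0@[53:53],P4@[48:53]
i=54 'b': node 16→17 ·f
i=55 'b': node 17→18
i=56 'c': node 18→9 ·f
i=57 'a': node 9→10  → match P0@[57:57]
i=58 'c': node 10→11  → match P3@[54:58],P7@[57:58]
i=59 'a': node 11→1 ·f  → match P0@[59:59]
i=60 'a': node 1→5  → match P0@[60:60]
i=61 'c': node 5→6  → match P7@[60:61]
i=62 'b': node 6→21 ·f
i=63 'c': node 21→22
i=64 'b': node 22→13 ·f
i=65 'b': node 13→14
i=66 'c': node 14→15
i=67 'a': node 15→16  → match P0@[67:67],P4@[62:67]
i=68 'c': node 16→11 ·f  → match P3@[64:68],P7@[67:68]
i=69 'c': node 11→20 ·f
i=70 'a': node 20→1 ·f  → match P0@[70:70]
i=71 'b': node 1→17
i=72 'b': node 17→18
i=73 'a': node 18→3 ·f  → match P0@[73:73]
i=74 'c': node 3→4  → match P1@[72:74],P7@[73:74]

Result: [[7,0],[8,7],[9,0],[12,5],[18,0],[21,5],[22,0],[24,0],[25,1],[25,7],[26,0],[29,0],[30,1],[30,7],[34,6],[35,0],[38,5],[42,0],[43,3],[43,7],[44,0],[45,0],[46,7],[47,0],[47,2],[53,0],[53,4],[57,0],[58,3],[58,7],[59,0],[60,0],[61,7],[67,0],[67,4],[68,3],[68,7],[70,0],[73,0],[74,1],[74,7]]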